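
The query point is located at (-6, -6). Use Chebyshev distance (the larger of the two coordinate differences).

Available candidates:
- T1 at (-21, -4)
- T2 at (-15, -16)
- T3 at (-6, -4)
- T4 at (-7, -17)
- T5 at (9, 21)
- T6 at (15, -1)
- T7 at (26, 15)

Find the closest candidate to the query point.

Distances from (-6, -6):
T1: 15
T2: 10
T3: 2
T4: 11
T5: 27
T6: 21
T7: 32
Minimum: T3 at 2.

T3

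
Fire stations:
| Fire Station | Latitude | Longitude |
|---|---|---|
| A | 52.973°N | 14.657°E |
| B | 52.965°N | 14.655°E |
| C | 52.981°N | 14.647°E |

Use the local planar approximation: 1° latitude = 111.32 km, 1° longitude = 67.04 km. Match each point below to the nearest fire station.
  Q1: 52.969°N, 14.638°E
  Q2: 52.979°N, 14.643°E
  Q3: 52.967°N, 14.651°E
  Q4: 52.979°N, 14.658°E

Q1 at 52.969°N, 14.638°E:
  A: 1.349348 km
  B: 1.223579 km
  C: 1.465780 km
  → nearest: B (1.223579 km)
Q2 at 52.979°N, 14.643°E:
  A: 1.151960 km
  B: 1.753867 km
  C: 0.348537 km
  → nearest: C (0.348537 km)
Q3 at 52.967°N, 14.651°E:
  A: 0.779688 km
  B: 0.348537 km
  C: 1.581382 km
  → nearest: B (0.348537 km)
Q4 at 52.979°N, 14.658°E:
  A: 0.671276 km
  B: 1.571404 km
  C: 0.770316 km
  → nearest: A (0.671276 km)

Q1→B; Q2→C; Q3→B; Q4→A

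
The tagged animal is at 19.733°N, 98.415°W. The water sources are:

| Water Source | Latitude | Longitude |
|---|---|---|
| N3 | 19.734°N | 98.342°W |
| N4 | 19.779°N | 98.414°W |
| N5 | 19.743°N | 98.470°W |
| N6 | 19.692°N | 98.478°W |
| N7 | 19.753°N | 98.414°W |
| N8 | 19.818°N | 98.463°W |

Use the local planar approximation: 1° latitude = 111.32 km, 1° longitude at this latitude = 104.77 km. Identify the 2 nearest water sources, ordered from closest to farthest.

N7, N4

Distances from 19.733°N, 98.415°W:
N3: √((0.001·111.32)² + (0.073·104.77)²) = √(0.01239 + 58.49512) = 7.649 km
N4: √((0.046·111.32)² + (0.001·104.77)²) = √(26.22177 + 0.01098) = 5.122 km
N5: √((0.010·111.32)² + (-0.055·104.77)²) = √(1.23921 + 33.20468) = 5.869 km
N6: √((-0.041·111.32)² + (-0.063·104.77)²) = √(20.83119 + 43.56673) = 8.025 km
N7: √((0.020·111.32)² + (0.001·104.77)²) = √(4.95686 + 0.01098) = 2.229 km
N8: √((0.085·111.32)² + (-0.048·104.77)²) = √(89.53323 + 25.29044) = 10.716 km
Sorted: N7 (2.229 km) < N4 (5.122 km) < N5 (5.869 km) < N3 (7.649 km) < …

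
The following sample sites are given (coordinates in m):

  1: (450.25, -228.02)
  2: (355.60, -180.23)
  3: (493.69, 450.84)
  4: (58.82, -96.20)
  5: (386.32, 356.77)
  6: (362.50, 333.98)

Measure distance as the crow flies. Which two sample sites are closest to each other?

5 and 6

Pairwise distances:
5–6: 32.97 m
1–2: 106.03 m
3–5: 142.75 m
3–6: 175.69 m
2–4: 308.45 m
1–4: 413.03 m
2–6: 514.26 m
4–6: 526.57 m
2–5: 537.88 m
4–5: 558.96 m
1–6: 568.81 m
1–5: 588.27 m
2–3: 646.00 m
1–3: 680.25 m
3–4: 698.83 m
Closest pair: 5–6 at 32.97 m.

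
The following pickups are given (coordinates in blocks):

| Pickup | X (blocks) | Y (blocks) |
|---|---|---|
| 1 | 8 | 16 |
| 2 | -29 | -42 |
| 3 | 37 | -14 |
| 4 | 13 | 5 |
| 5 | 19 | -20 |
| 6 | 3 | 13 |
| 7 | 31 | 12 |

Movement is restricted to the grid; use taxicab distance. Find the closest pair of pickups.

1 and 6

Pairwise distances:
1–2: 95 blocks
1–3: 59 blocks
1–4: 16 blocks
1–5: 47 blocks
1–6: 8 blocks
1–7: 27 blocks
2–3: 94 blocks
2–4: 89 blocks
2–5: 70 blocks
2–6: 87 blocks
2–7: 114 blocks
3–4: 43 blocks
3–5: 24 blocks
3–6: 61 blocks
3–7: 32 blocks
4–5: 31 blocks
4–6: 18 blocks
4–7: 25 blocks
5–6: 49 blocks
5–7: 44 blocks
6–7: 29 blocks
Closest pair: 1–6 at 8 blocks.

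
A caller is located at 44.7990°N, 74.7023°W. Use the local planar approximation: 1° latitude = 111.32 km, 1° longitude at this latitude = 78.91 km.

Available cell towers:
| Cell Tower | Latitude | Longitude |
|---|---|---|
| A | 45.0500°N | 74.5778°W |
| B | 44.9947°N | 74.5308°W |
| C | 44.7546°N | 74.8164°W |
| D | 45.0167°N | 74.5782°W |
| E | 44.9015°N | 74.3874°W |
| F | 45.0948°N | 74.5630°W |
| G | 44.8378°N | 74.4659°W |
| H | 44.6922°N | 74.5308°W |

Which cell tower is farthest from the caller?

Distances from 44.7990°N, 74.7023°W:
A: 29.6181 km
B: 25.6465 km
C: 10.2711 km
D: 26.1381 km
E: 27.3433 km
F: 34.7147 km
G: 19.1478 km
H: 18.0137 km
Maximum: F at 34.7147 km.

F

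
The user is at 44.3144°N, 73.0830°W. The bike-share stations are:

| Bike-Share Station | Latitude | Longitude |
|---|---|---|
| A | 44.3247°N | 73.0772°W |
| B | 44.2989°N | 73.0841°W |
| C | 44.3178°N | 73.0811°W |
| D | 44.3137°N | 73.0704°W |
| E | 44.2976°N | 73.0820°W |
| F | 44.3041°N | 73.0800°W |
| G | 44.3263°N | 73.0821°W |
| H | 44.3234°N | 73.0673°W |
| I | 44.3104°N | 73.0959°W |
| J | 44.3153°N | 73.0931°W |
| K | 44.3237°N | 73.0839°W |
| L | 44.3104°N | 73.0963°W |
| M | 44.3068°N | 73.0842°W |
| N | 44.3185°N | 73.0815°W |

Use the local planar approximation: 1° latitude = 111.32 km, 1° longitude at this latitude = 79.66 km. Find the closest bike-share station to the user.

C

Distances from 44.3144°N, 73.0830°W:
A: 1.2362 km
B: 1.7277 km
C: 0.4076 km
D: 1.0067 km
E: 1.8719 km
F: 1.1712 km
G: 1.3266 km
H: 1.6025 km
I: 1.1199 km
J: 0.8108 km
K: 1.0378 km
L: 1.1492 km
M: 0.8514 km
N: 0.4718 km
Minimum: C at 0.4076 km.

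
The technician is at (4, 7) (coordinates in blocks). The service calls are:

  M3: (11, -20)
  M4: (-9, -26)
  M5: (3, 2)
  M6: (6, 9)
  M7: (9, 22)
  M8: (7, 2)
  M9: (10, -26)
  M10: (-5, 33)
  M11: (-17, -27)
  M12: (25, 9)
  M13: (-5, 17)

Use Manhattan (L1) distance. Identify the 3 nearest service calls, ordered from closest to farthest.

Distances from (4, 7):
M3: |7| + |-27| = 7 + 27 = 34 blocks
M4: |-13| + |-33| = 13 + 33 = 46 blocks
M5: |-1| + |-5| = 1 + 5 = 6 blocks
M6: |2| + |2| = 2 + 2 = 4 blocks
M7: |5| + |15| = 5 + 15 = 20 blocks
M8: |3| + |-5| = 3 + 5 = 8 blocks
M9: |6| + |-33| = 6 + 33 = 39 blocks
M10: |-9| + |26| = 9 + 26 = 35 blocks
M11: |-21| + |-34| = 21 + 34 = 55 blocks
M12: |21| + |2| = 21 + 2 = 23 blocks
M13: |-9| + |10| = 9 + 10 = 19 blocks
Sorted: M6 (4 blocks) < M5 (6 blocks) < M8 (8 blocks) < M13 (19 blocks) < M7 (20 blocks) < …

M6, M5, M8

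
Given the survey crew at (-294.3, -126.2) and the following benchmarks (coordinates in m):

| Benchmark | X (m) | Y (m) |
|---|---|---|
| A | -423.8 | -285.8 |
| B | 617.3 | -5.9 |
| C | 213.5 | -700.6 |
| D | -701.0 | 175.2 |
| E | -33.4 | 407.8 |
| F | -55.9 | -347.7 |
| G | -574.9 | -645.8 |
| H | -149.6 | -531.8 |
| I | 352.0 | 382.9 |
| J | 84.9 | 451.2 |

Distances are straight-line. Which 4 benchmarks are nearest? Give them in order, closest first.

A, F, H, D

Distances from (-294.3, -126.2):
A: √((-129.5)² + (-159.6)²) = √(16770.250 + 25472.160) = 205.5 m
B: √((911.6)² + (120.3)²) = √(831014.560 + 14472.090) = 919.5 m
C: √((507.8)² + (-574.4)²) = √(257860.840 + 329935.360) = 766.7 m
D: √((-406.7)² + (301.4)²) = √(165404.890 + 90841.960) = 506.2 m
E: √((260.9)² + (534.0)²) = √(68068.810 + 285156.000) = 594.3 m
F: √((238.4)² + (-221.5)²) = √(56834.560 + 49062.250) = 325.4 m
G: √((-280.6)² + (-519.6)²) = √(78736.360 + 269984.160) = 590.5 m
H: √((144.7)² + (-405.6)²) = √(20938.090 + 164511.360) = 430.6 m
I: √((646.3)² + (509.1)²) = √(417703.690 + 259182.810) = 822.7 m
J: √((379.2)² + (577.4)²) = √(143792.640 + 333390.760) = 690.8 m
Sorted: A (205.5 m) < F (325.4 m) < H (430.6 m) < D (506.2 m) < G (590.5 m) < E (594.3 m) < …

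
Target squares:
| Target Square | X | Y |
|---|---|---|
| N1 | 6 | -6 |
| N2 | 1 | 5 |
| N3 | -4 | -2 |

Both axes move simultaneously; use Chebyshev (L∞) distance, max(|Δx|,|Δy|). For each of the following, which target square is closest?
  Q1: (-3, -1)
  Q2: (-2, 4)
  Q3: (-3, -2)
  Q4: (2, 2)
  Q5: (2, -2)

Q1→N3; Q2→N2; Q3→N3; Q4→N2; Q5→N1

Q1 at (-3, -1):
  N1: 9
  N2: 6
  N3: 1
  → nearest: N3 (1)
Q2 at (-2, 4):
  N1: 10
  N2: 3
  N3: 6
  → nearest: N2 (3)
Q3 at (-3, -2):
  N1: 9
  N2: 7
  N3: 1
  → nearest: N3 (1)
Q4 at (2, 2):
  N1: 8
  N2: 3
  N3: 6
  → nearest: N2 (3)
Q5 at (2, -2):
  N1: 4
  N2: 7
  N3: 6
  → nearest: N1 (4)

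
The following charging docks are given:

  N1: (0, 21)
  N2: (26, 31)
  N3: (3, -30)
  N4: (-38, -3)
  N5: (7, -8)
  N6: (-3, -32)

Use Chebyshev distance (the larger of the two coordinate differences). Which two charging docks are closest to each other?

N3 and N6

Pairwise distances:
N1–N2: max(|26|, |10|) = 26
N1–N3: max(|3|, |-51|) = 51
N1–N4: max(|-38|, |-24|) = 38
N1–N5: max(|7|, |-29|) = 29
N1–N6: max(|-3|, |-53|) = 53
N2–N3: max(|-23|, |-61|) = 61
N2–N4: max(|-64|, |-34|) = 64
N2–N5: max(|-19|, |-39|) = 39
N2–N6: max(|-29|, |-63|) = 63
N3–N4: max(|-41|, |27|) = 41
N3–N5: max(|4|, |22|) = 22
N3–N6: max(|-6|, |-2|) = 6
N4–N5: max(|45|, |-5|) = 45
N4–N6: max(|35|, |-29|) = 35
N5–N6: max(|-10|, |-24|) = 24
Closest pair: N3–N6 at 6.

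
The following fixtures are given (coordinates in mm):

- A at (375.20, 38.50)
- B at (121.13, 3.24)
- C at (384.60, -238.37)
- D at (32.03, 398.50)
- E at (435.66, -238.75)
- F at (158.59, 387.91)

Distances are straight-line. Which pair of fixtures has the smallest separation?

Pairwise distances:
A–B: √((-254.07)² + (-35.26)²) = √(64551.5649 + 1243.2676) = 256.51 mm
A–C: √((9.40)² + (-276.87)²) = √(88.3600 + 76656.9969) = 277.03 mm
A–D: √((-343.17)² + (360.00)²) = √(117765.6489 + 129600.0000) = 497.36 mm
A–E: √((60.46)² + (-277.25)²) = √(3655.4116 + 76867.5625) = 283.77 mm
A–F: √((-216.61)² + (349.41)²) = √(46919.8921 + 122087.3481) = 411.10 mm
B–C: √((263.47)² + (-241.61)²) = √(69416.4409 + 58375.3921) = 357.48 mm
B–D: √((-89.10)² + (395.26)²) = √(7938.8100 + 156230.4676) = 405.18 mm
B–E: √((314.53)² + (-241.99)²) = √(98929.1209 + 58559.1601) = 396.85 mm
B–F: √((37.46)² + (384.67)²) = √(1403.2516 + 147971.0089) = 386.49 mm
C–D: √((-352.57)² + (636.87)²) = √(124305.6049 + 405603.3969) = 727.95 mm
C–E: √((51.06)² + (-0.38)²) = √(2607.1236 + 0.1444) = 51.06 mm
C–F: √((-226.01)² + (626.28)²) = √(51080.5201 + 392226.6384) = 665.81 mm
D–E: √((403.63)² + (-637.25)²) = √(162917.1769 + 406087.5625) = 754.32 mm
D–F: √((126.56)² + (-10.59)²) = √(16017.4336 + 112.1481) = 127.00 mm
E–F: √((-277.07)² + (626.66)²) = √(76767.7849 + 392702.7556) = 685.18 mm
Closest pair: C–E at 51.06 mm.

C and E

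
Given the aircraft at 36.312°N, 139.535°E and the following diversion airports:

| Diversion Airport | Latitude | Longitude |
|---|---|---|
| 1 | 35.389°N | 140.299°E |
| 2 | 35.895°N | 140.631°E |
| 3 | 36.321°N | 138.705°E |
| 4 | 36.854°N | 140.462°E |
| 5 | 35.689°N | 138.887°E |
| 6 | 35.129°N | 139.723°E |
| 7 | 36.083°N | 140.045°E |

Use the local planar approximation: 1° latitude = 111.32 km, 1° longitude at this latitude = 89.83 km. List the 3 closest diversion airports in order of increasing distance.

Distances from 36.312°N, 139.535°E:
1: 123.561 km
2: 108.848 km
3: 74.566 km
4: 102.833 km
5: 90.544 km
6: 132.770 km
7: 52.428 km
Sorted: 7 (52.428 km) < 3 (74.566 km) < 5 (90.544 km) < 4 (102.833 km) < 2 (108.848 km) < …

7, 3, 5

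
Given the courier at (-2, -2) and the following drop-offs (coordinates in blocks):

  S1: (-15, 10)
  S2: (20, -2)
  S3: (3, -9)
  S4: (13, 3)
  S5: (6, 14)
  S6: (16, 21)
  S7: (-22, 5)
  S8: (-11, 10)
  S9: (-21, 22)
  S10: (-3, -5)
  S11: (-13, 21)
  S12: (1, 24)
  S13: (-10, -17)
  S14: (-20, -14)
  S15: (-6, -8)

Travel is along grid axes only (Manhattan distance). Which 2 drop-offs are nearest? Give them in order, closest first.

S10, S15

Distances from (-2, -2):
S1: |-13| + |12| = 13 + 12 = 25 blocks
S2: |22| + |0| = 22 + 0 = 22 blocks
S3: |5| + |-7| = 5 + 7 = 12 blocks
S4: |15| + |5| = 15 + 5 = 20 blocks
S5: |8| + |16| = 8 + 16 = 24 blocks
S6: |18| + |23| = 18 + 23 = 41 blocks
S7: |-20| + |7| = 20 + 7 = 27 blocks
S8: |-9| + |12| = 9 + 12 = 21 blocks
S9: |-19| + |24| = 19 + 24 = 43 blocks
S10: |-1| + |-3| = 1 + 3 = 4 blocks
S11: |-11| + |23| = 11 + 23 = 34 blocks
S12: |3| + |26| = 3 + 26 = 29 blocks
S13: |-8| + |-15| = 8 + 15 = 23 blocks
S14: |-18| + |-12| = 18 + 12 = 30 blocks
S15: |-4| + |-6| = 4 + 6 = 10 blocks
Sorted: S10 (4 blocks) < S15 (10 blocks) < S3 (12 blocks) < S4 (20 blocks) < …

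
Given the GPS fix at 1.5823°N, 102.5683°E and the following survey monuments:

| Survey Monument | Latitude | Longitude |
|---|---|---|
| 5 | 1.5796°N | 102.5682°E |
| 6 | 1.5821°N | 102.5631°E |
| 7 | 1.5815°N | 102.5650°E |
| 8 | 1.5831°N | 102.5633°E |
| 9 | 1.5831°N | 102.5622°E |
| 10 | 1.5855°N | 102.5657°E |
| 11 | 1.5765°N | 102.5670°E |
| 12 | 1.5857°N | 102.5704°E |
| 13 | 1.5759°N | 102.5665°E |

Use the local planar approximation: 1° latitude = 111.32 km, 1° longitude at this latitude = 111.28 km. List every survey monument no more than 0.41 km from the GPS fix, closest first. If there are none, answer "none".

Distances from 1.5823°N, 102.5683°E:
5: √((-0.0027·111.32)² + (-0.0001·111.28)²) = √(0.090339 + 0.000124) = 0.3008 km
6: √((-0.0002·111.32)² + (-0.0052·111.28)²) = √(0.000496 + 0.334843) = 0.5791 km
7: √((-0.0008·111.32)² + (-0.0033·111.28)²) = √(0.007931 + 0.134853) = 0.3779 km
8: √((0.0008·111.32)² + (-0.0050·111.28)²) = √(0.007931 + 0.309581) = 0.5635 km
9: √((0.0008·111.32)² + (-0.0061·111.28)²) = √(0.007931 + 0.460780) = 0.6846 km
10: √((0.0032·111.32)² + (-0.0026·111.28)²) = √(0.126896 + 0.083711) = 0.4589 km
11: √((-0.0058·111.32)² + (-0.0013·111.28)²) = √(0.416872 + 0.020928) = 0.6617 km
12: √((0.0034·111.32)² + (0.0021·111.28)²) = √(0.143253 + 0.054610) = 0.4448 km
13: √((-0.0064·111.32)² + (-0.0018·111.28)²) = √(0.507582 + 0.040122) = 0.7401 km
Threshold 0.41 km: 5 (0.3008 km), 7 (0.3779 km) are within range.

5, 7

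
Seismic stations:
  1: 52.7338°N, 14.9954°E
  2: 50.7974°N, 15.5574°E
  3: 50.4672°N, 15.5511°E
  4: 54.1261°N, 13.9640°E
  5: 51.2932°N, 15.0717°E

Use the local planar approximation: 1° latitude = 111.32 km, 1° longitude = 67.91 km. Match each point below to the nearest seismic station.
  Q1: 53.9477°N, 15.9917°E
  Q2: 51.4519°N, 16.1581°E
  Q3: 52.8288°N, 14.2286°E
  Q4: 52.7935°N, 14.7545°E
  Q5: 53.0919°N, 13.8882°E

Q1→4; Q2→5; Q3→1; Q4→1; Q5→1

Q1 at 53.9477°N, 15.9917°E:
  1: 151.1231 km
  2: 351.9294 km
  3: 388.6029 km
  4: 139.1258 km
  5: 302.0315 km
  → nearest: 4 (139.1258 km)
Q2 at 51.4519°N, 16.1581°E:
  1: 163.0893 km
  2: 83.5017 km
  3: 117.1113 km
  4: 332.8992 km
  5: 75.8631 km
  → nearest: 5 (75.8631 km)
Q3 at 52.8288°N, 14.2286°E:
  1: 53.1364 km
  2: 243.4754 km
  3: 277.8109 km
  4: 145.5290 km
  5: 180.2765 km
  → nearest: 1 (53.1364 km)
Q4 at 52.7935°N, 14.7545°E:
  1: 17.6579 km
  2: 228.7977 km
  3: 264.5538 km
  4: 157.7596 km
  5: 168.3968 km
  → nearest: 1 (17.6579 km)
Q5 at 53.0919°N, 13.8882°E:
  1: 85.1037 km
  2: 279.4472 km
  3: 313.2455 km
  4: 115.2422 km
  5: 215.7595 km
  → nearest: 1 (85.1037 km)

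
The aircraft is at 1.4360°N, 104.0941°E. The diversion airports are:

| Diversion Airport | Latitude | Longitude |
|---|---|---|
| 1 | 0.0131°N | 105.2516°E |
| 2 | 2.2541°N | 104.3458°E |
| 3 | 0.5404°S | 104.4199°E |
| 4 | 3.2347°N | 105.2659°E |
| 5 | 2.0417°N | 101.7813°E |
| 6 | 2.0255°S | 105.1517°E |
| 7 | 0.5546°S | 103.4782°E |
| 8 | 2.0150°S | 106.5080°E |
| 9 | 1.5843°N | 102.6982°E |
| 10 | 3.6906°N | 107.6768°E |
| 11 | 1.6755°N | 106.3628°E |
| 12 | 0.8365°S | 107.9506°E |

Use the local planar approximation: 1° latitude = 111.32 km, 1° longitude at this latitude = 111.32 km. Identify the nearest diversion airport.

2

Distances from 1.4360°N, 104.0941°E:
1: √((-1.4229·111.32)² + (1.1575·111.32)²) = √(25089.681838 + 16603.069838) = 204.1880 km
2: √((0.8181·111.32)² + (0.2517·111.32)²) = √(8293.907370 + 785.078034) = 95.2837 km
3: √((-1.9764·111.32)² + (0.3258·111.32)²) = √(48405.653285 + 1315.371886) = 222.9821 km
4: √((1.7987·111.32)² + (1.1718·111.32)²) = √(40092.567092 + 17015.839586) = 238.9737 km
5: √((0.6057·111.32)² + (-2.3128·111.32)²) = √(4546.336139 + 66286.112969) = 266.1437 km
6: √((-3.4615·111.32)² + (1.0576·111.32)²) = √(148482.430276 + 13860.831359) = 402.9184 km
7: √((-1.9906·111.32)² + (-0.6159·111.32)²) = √(49103.720015 + 4700.746199) = 231.9579 km
8: √((-3.4510·111.32)² + (2.4139·111.32)²) = √(147582.993091 + 72207.938251) = 468.8187 km
9: √((0.1483·111.32)² + (-1.3959·111.32)²) = √(272.539025 + 24146.545621) = 156.2661 km
10: √((2.2546·111.32)² + (3.5827·111.32)²) = √(62992.000465 + 159062.309091) = 471.2264 km
11: √((0.2395·111.32)² + (2.2687·111.32)²) = √(710.816386 + 63782.353091) = 253.9551 km
12: √((-2.2725·111.32)² + (3.8565·111.32)²) = √(63996.198840 + 184303.281019) = 498.2966 km
Minimum: 2 at 95.2837 km.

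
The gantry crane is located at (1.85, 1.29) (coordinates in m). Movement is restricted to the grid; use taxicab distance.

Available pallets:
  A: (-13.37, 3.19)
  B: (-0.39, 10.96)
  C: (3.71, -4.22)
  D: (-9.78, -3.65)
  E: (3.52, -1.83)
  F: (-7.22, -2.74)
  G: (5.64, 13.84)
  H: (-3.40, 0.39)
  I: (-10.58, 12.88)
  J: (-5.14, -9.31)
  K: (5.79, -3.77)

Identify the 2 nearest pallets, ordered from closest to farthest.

E, H

Distances from (1.85, 1.29):
A: |-15.22| + |1.90| = 15.22 + 1.90 = 17.12 m
B: |-2.24| + |9.67| = 2.24 + 9.67 = 11.91 m
C: |1.86| + |-5.51| = 1.86 + 5.51 = 7.37 m
D: |-11.63| + |-4.94| = 11.63 + 4.94 = 16.57 m
E: |1.67| + |-3.12| = 1.67 + 3.12 = 4.79 m
F: |-9.07| + |-4.03| = 9.07 + 4.03 = 13.10 m
G: |3.79| + |12.55| = 3.79 + 12.55 = 16.34 m
H: |-5.25| + |-0.90| = 5.25 + 0.90 = 6.15 m
I: |-12.43| + |11.59| = 12.43 + 11.59 = 24.02 m
J: |-6.99| + |-10.60| = 6.99 + 10.60 = 17.59 m
K: |3.94| + |-5.06| = 3.94 + 5.06 = 9.00 m
Sorted: E (4.79 m) < H (6.15 m) < C (7.37 m) < K (9.00 m) < …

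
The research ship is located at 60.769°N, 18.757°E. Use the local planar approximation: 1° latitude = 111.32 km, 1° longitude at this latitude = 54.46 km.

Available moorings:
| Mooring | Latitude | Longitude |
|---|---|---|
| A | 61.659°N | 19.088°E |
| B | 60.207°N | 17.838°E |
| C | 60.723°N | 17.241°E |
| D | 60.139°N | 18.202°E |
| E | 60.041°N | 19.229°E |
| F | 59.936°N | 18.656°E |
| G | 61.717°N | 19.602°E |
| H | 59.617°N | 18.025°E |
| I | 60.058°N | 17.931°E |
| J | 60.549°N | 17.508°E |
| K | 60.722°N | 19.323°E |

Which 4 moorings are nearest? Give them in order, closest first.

Distances from 60.769°N, 18.757°E:
A: 100.701 km
B: 80.118 km
C: 82.720 km
D: 76.368 km
E: 85.020 km
F: 92.893 km
G: 115.129 km
H: 134.294 km
I: 91.039 km
J: 72.295 km
K: 31.265 km
Sorted: K (31.265 km) < J (72.295 km) < D (76.368 km) < B (80.118 km) < C (82.720 km) < E (85.020 km) < …

K, J, D, B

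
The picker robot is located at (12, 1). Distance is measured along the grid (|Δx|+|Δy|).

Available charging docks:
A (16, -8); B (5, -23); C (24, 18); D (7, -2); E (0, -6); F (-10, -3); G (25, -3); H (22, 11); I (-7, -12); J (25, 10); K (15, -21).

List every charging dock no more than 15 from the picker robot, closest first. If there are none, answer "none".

Distances from (12, 1):
A: 13
B: 31
C: 29
D: 8
E: 19
F: 26
G: 17
H: 20
I: 32
J: 22
K: 25
Threshold 15: D (8), A (13) are within range.

D, A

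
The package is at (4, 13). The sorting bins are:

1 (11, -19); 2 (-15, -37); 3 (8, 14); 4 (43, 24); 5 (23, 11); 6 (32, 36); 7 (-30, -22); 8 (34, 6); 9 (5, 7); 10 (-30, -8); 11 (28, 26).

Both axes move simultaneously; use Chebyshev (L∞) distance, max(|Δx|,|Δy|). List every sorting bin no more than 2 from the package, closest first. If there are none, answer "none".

Distances from (4, 13):
1: 32
2: 50
3: 4
4: 39
5: 19
6: 28
7: 35
8: 30
9: 6
10: 34
11: 24
Threshold 2: none within range.

none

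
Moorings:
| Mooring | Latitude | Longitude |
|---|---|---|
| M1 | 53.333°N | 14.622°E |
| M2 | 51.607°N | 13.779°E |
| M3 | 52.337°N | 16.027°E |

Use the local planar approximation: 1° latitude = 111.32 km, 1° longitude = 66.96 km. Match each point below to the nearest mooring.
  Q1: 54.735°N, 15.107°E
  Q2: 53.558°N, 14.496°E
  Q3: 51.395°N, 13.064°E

Q1→M1; Q2→M1; Q3→M2

Q1 at 54.735°N, 15.107°E:
  M1: √((-1.402·111.32)² + (-0.485·66.96)²) = √(24358.04467 + 1054.66460) = 159.414 km
  M2: √((-3.128·111.32)² + (-1.328·66.96)²) = √(121249.47982 + 7907.27859) = 359.384 km
  M3: √((-2.398·111.32)² + (0.920·66.96)²) = √(71259.82523 + 3794.95425) = 273.961 km
  → nearest: M1 (159.414 km)
Q2 at 53.558°N, 14.496°E:
  M1: √((-0.225·111.32)² + (0.126·66.96)²) = √(627.35221 + 71.18229) = 26.430 km
  M2: √((-1.951·111.32)² + (-0.717·66.96)²) = √(47169.46322 + 2304.99083) = 222.429 km
  M3: √((-1.221·111.32)² + (1.531·66.96)²) = √(18474.71397 + 10509.48105) = 170.247 km
  → nearest: M1 (26.430 km)
Q3 at 51.395°N, 13.064°E:
  M1: √((1.938·111.32)² + (1.558·66.96)²) = √(46542.95368 + 10883.43021) = 239.638 km
  M2: √((0.212·111.32)² + (0.715·66.96)²) = √(556.95245 + 2292.14968) = 53.377 km
  M3: √((0.942·111.32)² + (2.963·66.96)²) = √(10996.34105 + 39363.54407) = 224.410 km
  → nearest: M2 (53.377 km)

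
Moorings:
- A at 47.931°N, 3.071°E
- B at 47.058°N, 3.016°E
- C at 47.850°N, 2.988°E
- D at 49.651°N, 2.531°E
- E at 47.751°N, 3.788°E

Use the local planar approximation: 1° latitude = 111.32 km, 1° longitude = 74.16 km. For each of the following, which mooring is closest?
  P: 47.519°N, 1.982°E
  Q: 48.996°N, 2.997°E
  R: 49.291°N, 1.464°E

P at 47.519°N, 1.982°E:
  A: 92.875 km
  B: 92.269 km
  C: 83.208 km
  D: 240.801 km
  E: 136.400 km
  → nearest: C (83.208 km)
Q at 48.996°N, 2.997°E:
  A: 118.683 km
  B: 215.743 km
  C: 127.574 km
  D: 80.690 km
  E: 150.496 km
  → nearest: D (80.690 km)
R at 49.291°N, 1.464°E:
  A: 192.674 km
  B: 273.931 km
  C: 196.228 km
  D: 88.698 km
  E: 243.090 km
  → nearest: D (88.698 km)

P→C; Q→D; R→D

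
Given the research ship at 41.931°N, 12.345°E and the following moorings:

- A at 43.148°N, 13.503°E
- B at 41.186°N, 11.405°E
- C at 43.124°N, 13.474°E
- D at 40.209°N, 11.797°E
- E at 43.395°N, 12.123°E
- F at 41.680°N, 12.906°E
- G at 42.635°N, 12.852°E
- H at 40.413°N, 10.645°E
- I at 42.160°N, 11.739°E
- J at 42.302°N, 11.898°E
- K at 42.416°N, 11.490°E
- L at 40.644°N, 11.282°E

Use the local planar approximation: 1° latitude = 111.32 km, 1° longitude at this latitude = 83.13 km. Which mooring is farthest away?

Distances from 41.931°N, 12.345°E:
A: √((1.217·111.32)² + (1.158·83.13)²) = √(18353.86580 + 9266.86166) = 166.195 km
B: √((-0.745·111.32)² + (-0.940·83.13)²) = √(6877.94884 + 6106.20342) = 113.948 km
C: √((1.193·111.32)² + (1.129·83.13)²) = √(17637.10428 + 8808.53014) = 162.621 km
D: √((-1.722·111.32)² + (-0.548·83.13)²) = √(36746.22158 + 2075.27989) = 197.032 km
E: √((1.464·111.32)² + (-0.222·83.13)²) = √(26560.02924 + 340.58186) = 164.014 km
F: √((-0.251·111.32)² + (0.561·83.13)²) = √(780.71736 + 2174.90997) = 54.366 km
G: √((0.704·111.32)² + (0.507·83.13)²) = √(6141.74405 + 1776.36202) = 88.984 km
H: √((-1.518·111.32)² + (-1.700·83.13)²) = √(28555.51114 + 19971.62504) = 220.289 km
I: √((0.229·111.32)² + (-0.606·83.13)²) = √(649.85634 + 2537.81996) = 56.460 km
J: √((0.371·111.32)² + (-0.447·83.13)²) = √(1705.66687 + 1380.79946) = 55.556 km
K: √((0.485·111.32)² + (-0.855·83.13)²) = √(2914.94170 + 5051.81910) = 89.257 km
L: √((-1.287·111.32)² + (-1.063·83.13)²) = √(20525.96051 + 7808.76027) = 168.329 km
Maximum: H at 220.289 km.

H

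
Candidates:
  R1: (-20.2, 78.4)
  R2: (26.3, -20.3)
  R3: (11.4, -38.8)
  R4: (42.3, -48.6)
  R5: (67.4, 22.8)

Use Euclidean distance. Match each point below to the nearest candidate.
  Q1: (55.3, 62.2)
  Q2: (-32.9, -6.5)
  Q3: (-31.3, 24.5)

Q1 at (55.3, 62.2):
  R1: 77.2
  R2: 87.4
  R3: 110.1
  R4: 111.6
  R5: 41.2
  → nearest: R5 (41.2)
Q2 at (-32.9, -6.5):
  R1: 85.8
  R2: 60.8
  R3: 54.8
  R4: 86.2
  R5: 104.5
  → nearest: R3 (54.8)
Q3 at (-31.3, 24.5):
  R1: 55.0
  R2: 73.0
  R3: 76.4
  R4: 103.7
  R5: 98.7
  → nearest: R1 (55.0)

Q1→R5; Q2→R3; Q3→R1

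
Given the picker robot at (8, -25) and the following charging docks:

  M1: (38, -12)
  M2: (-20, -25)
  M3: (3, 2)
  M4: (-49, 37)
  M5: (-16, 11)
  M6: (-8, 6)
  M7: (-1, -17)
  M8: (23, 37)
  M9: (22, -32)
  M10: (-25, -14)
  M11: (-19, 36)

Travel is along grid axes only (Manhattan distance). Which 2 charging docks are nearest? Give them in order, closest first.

Distances from (8, -25):
M1: 43
M2: 28
M3: 32
M4: 119
M5: 60
M6: 47
M7: 17
M8: 77
M9: 21
M10: 44
M11: 88
Sorted: M7 (17) < M9 (21) < M2 (28) < M3 (32) < …

M7, M9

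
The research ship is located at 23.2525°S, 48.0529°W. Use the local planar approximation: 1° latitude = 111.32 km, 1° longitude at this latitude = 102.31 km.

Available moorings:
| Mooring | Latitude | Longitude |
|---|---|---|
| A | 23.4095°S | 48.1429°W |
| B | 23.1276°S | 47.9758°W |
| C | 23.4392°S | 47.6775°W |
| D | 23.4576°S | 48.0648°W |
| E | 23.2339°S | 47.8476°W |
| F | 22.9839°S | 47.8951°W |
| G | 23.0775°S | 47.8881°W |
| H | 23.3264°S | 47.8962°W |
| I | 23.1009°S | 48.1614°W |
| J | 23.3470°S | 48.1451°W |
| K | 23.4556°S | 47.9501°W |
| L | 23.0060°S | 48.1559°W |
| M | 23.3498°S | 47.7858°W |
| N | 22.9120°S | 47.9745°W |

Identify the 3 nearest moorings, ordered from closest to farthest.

J, B, H

Distances from 23.2525°S, 48.0529°W:
A: 19.7545 km
B: 15.9856 km
C: 43.6699 km
D: 22.8642 km
E: 21.1061 km
F: 33.9807 km
G: 25.7642 km
H: 18.0194 km
I: 20.1997 km
J: 14.1296 km
K: 24.9357 km
L: 29.3943 km
M: 29.3953 km
N: 38.7439 km
Sorted: J (14.1296 km) < B (15.9856 km) < H (18.0194 km) < A (19.7545 km) < I (20.1997 km) < …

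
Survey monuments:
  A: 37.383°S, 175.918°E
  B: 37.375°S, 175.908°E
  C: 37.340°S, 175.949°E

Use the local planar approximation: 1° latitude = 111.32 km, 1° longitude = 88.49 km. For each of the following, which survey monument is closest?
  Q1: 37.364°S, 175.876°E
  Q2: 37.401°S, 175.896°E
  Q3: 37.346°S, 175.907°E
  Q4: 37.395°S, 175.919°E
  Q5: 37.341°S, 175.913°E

Q1 at 37.364°S, 175.876°E:
  A: √((-0.019·111.32)² + (0.042·88.49)²) = √(4.47356 + 13.81297) = 4.276 km
  B: √((-0.011·111.32)² + (0.032·88.49)²) = √(1.49945 + 8.01841) = 3.085 km
  C: √((0.024·111.32)² + (0.073·88.49)²) = √(7.13787 + 41.72863) = 6.990 km
  → nearest: B (3.085 km)
Q2 at 37.401°S, 175.896°E:
  A: √((0.018·111.32)² + (0.022·88.49)²) = √(4.01505 + 3.78995) = 2.794 km
  B: √((0.026·111.32)² + (0.012·88.49)²) = √(8.37709 + 1.12759) = 3.083 km
  C: √((0.061·111.32)² + (0.053·88.49)²) = √(46.11116 + 21.99582) = 8.253 km
  → nearest: A (2.794 km)
Q3 at 37.346°S, 175.907°E:
  A: √((-0.037·111.32)² + (0.011·88.49)²) = √(16.96484 + 0.94749) = 4.232 km
  B: √((-0.029·111.32)² + (0.001·88.49)²) = √(10.42179 + 0.00783) = 3.229 km
  C: √((0.006·111.32)² + (0.042·88.49)²) = √(0.44612 + 13.81297) = 3.776 km
  → nearest: B (3.229 km)
Q4 at 37.395°S, 175.919°E:
  A: √((0.012·111.32)² + (-0.001·88.49)²) = √(1.78447 + 0.00783) = 1.339 km
  B: √((0.020·111.32)² + (-0.011·88.49)²) = √(4.95686 + 0.94749) = 2.430 km
  C: √((0.055·111.32)² + (0.030·88.49)²) = √(37.48623 + 7.04743) = 6.673 km
  → nearest: A (1.339 km)
Q5 at 37.341°S, 175.913°E:
  A: √((-0.042·111.32)² + (0.005·88.49)²) = √(21.85974 + 0.19576) = 4.696 km
  B: √((-0.034·111.32)² + (-0.005·88.49)²) = √(14.32532 + 0.19576) = 3.811 km
  C: √((0.001·111.32)² + (0.036·88.49)²) = √(0.01239 + 10.14830) = 3.188 km
  → nearest: C (3.188 km)

Q1→B; Q2→A; Q3→B; Q4→A; Q5→C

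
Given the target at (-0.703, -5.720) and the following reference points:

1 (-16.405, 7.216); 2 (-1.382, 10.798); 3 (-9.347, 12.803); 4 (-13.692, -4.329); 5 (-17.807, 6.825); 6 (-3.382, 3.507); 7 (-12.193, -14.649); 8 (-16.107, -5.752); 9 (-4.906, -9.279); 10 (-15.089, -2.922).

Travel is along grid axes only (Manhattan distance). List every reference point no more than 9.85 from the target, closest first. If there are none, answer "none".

Distances from (-0.703, -5.720):
1: |-15.702| + |12.936| = 15.702 + 12.936 = 28.638
2: |-0.679| + |16.518| = 0.679 + 16.518 = 17.197
3: |-8.644| + |18.523| = 8.644 + 18.523 = 27.167
4: |-12.989| + |1.391| = 12.989 + 1.391 = 14.380
5: |-17.104| + |12.545| = 17.104 + 12.545 = 29.649
6: |-2.679| + |9.227| = 2.679 + 9.227 = 11.906
7: |-11.490| + |-8.929| = 11.490 + 8.929 = 20.419
8: |-15.404| + |-0.032| = 15.404 + 0.032 = 15.436
9: |-4.203| + |-3.559| = 4.203 + 3.559 = 7.762
10: |-14.386| + |2.798| = 14.386 + 2.798 = 17.184
Threshold 9.85: 9 (7.762) is within range.

9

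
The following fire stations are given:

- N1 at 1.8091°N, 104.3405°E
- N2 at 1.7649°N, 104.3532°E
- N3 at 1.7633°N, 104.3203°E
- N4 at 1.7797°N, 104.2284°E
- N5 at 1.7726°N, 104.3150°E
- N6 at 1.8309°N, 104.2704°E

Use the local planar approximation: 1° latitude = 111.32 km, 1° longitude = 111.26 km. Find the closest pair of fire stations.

N3 and N5

Pairwise distances:
N1–N2: 5.1192 km
N1–N3: 5.5718 km
N1–N4: 12.8945 km
N1–N5: 4.9557 km
N1–N6: 8.1682 km
N2–N3: 3.6648 km
N2–N4: 13.9826 km
N2–N5: 4.3357 km
N2–N6: 11.7833 km
N3–N4: 10.3865 km
N3–N5: 1.1914 km
N3–N6: 9.3516 km
N4–N5: 9.6675 km
N4–N6: 7.3703 km
N5–N6: 8.1696 km
Closest pair: N3–N5 at 1.1914 km.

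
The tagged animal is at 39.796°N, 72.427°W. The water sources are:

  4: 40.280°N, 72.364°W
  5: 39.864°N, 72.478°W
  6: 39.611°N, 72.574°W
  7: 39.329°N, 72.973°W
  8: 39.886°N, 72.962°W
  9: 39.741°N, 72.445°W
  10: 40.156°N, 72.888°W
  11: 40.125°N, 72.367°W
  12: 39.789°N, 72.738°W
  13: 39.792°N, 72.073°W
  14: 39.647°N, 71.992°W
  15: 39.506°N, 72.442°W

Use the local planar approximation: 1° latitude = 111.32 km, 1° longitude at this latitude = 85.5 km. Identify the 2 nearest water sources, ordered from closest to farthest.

9, 5

Distances from 39.796°N, 72.427°W:
4: √((0.484·111.32)² + (0.063·85.5)²) = √(2902.93371 + 29.01438) = 54.147 km
5: √((0.068·111.32)² + (-0.051·85.5)²) = √(57.30127 + 19.01396) = 8.736 km
6: √((-0.185·111.32)² + (-0.147·85.5)²) = √(424.12107 + 157.96719) = 24.127 km
7: √((-0.467·111.32)² + (-0.546·85.5)²) = √(2702.58994 + 2179.30249) = 69.871 km
8: √((0.090·111.32)² + (-0.535·85.5)²) = √(100.37635 + 2092.37631) = 46.827 km
9: √((-0.055·111.32)² + (-0.018·85.5)²) = √(37.48623 + 2.36852) = 6.313 km
10: √((0.360·111.32)² + (-0.461·85.5)²) = √(1606.02166 + 1553.58164) = 56.210 km
11: √((0.329·111.32)² + (0.060·85.5)²) = √(1341.33789 + 26.31690) = 36.982 km
12: √((-0.007·111.32)² + (-0.311·85.5)²) = √(0.60721 + 707.05469) = 26.602 km
13: √((-0.004·111.32)² + (0.354·85.5)²) = √(0.19827 + 916.09129) = 30.270 km
14: √((-0.149·111.32)² + (0.435·85.5)²) = √(275.11795 + 1383.28206) = 40.723 km
15: √((-0.290·111.32)² + (-0.015·85.5)²) = √(1042.17918 + 1.64481) = 32.308 km
Sorted: 9 (6.313 km) < 5 (8.736 km) < 6 (24.127 km) < 12 (26.602 km) < …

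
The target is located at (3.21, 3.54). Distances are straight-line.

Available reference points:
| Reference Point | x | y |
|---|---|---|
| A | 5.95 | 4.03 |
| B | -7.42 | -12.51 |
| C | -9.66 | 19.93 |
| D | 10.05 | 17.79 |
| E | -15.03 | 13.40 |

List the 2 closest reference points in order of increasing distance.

A, D

Distances from (3.21, 3.54):
A: √((2.74)² + (0.49)²) = √(7.5076 + 0.2401) = 2.78
B: √((-10.63)² + (-16.05)²) = √(112.9969 + 257.6025) = 19.25
C: √((-12.87)² + (16.39)²) = √(165.6369 + 268.6321) = 20.84
D: √((6.84)² + (14.25)²) = √(46.7856 + 203.0625) = 15.81
E: √((-18.24)² + (9.86)²) = √(332.6976 + 97.2196) = 20.73
Sorted: A (2.78) < D (15.81) < B (19.25) < E (20.73) < …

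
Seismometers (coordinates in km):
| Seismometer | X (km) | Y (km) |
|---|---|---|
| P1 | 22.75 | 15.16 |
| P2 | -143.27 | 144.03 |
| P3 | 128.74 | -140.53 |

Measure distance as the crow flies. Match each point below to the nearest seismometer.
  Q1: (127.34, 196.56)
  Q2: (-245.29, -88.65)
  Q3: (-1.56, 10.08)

Q1 at (127.34, 196.56):
  P1: 209.39 km
  P2: 275.66 km
  P3: 337.09 km
  → nearest: P1 (209.39 km)
Q2 at (-245.29, -88.65):
  P1: 287.44 km
  P2: 254.06 km
  P3: 377.61 km
  → nearest: P2 (254.06 km)
Q3 at (-1.56, 10.08):
  P1: 24.84 km
  P2: 195.00 km
  P3: 199.15 km
  → nearest: P1 (24.84 km)

Q1→P1; Q2→P2; Q3→P1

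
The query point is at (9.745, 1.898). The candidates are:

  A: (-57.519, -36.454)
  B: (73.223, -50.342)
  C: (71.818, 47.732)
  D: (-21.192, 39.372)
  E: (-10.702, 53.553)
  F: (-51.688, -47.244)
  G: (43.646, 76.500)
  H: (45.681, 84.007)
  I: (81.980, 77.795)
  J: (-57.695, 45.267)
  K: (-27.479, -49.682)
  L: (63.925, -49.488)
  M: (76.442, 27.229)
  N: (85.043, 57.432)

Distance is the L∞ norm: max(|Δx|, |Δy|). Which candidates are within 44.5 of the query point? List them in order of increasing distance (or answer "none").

Distances from (9.745, 1.898):
A: max(|-67.264|, |-38.352|) = 67.264
B: max(|63.478|, |-52.240|) = 63.478
C: max(|62.073|, |45.834|) = 62.073
D: max(|-30.937|, |37.474|) = 37.474
E: max(|-20.447|, |51.655|) = 51.655
F: max(|-61.433|, |-49.142|) = 61.433
G: max(|33.901|, |74.602|) = 74.602
H: max(|35.936|, |82.109|) = 82.109
I: max(|72.235|, |75.897|) = 75.897
J: max(|-67.440|, |43.369|) = 67.440
K: max(|-37.224|, |-51.580|) = 51.580
L: max(|54.180|, |-51.386|) = 54.180
M: max(|66.697|, |25.331|) = 66.697
N: max(|75.298|, |55.534|) = 75.298
Threshold 44.5: D (37.474) is within range.

D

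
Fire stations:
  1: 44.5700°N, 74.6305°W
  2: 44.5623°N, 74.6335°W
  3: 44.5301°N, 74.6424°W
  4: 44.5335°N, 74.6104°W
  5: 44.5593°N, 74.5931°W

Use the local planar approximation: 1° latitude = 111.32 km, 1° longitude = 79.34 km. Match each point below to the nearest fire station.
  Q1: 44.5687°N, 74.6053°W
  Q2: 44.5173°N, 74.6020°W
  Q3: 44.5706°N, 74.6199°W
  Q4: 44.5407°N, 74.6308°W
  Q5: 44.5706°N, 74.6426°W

Q1→5; Q2→4; Q3→1; Q4→3; Q5→1

Q1 at 44.5687°N, 74.6053°W:
  1: √((0.0013·111.32)² + (-0.0252·79.34)²) = √(0.020943 + 3.997472) = 2.0046 km
  2: √((-0.0064·111.32)² + (-0.0282·79.34)²) = √(0.507582 + 5.005905) = 2.3481 km
  3: √((-0.0386·111.32)² + (-0.0371·79.34)²) = √(18.463796 + 8.664275) = 5.2085 km
  4: √((-0.0352·111.32)² + (-0.0051·79.34)²) = √(15.354360 + 0.163729) = 3.9393 km
  5: √((-0.0094·111.32)² + (0.0122·79.34)²) = √(1.094970 + 0.936923) = 1.4254 km
  → nearest: 5 (1.4254 km)
Q2 at 44.5173°N, 74.6020°W:
  1: √((0.0527·111.32)² + (-0.0285·79.34)²) = √(34.416573 + 5.112980) = 6.2873 km
  2: √((0.0450·111.32)² + (-0.0315·79.34)²) = √(25.094088 + 6.246051) = 5.5982 km
  3: √((0.0128·111.32)² + (-0.0404·79.34)²) = √(2.030329 + 10.274179) = 3.5078 km
  4: √((0.0162·111.32)² + (-0.0084·79.34)²) = √(3.252194 + 0.444164) = 1.9226 km
  5: √((0.0420·111.32)² + (0.0089·79.34)²) = √(21.859739 + 0.498614) = 4.7285 km
  → nearest: 4 (1.9226 km)
Q3 at 44.5706°N, 74.6199°W:
  1: √((-0.0006·111.32)² + (-0.0106·79.34)²) = √(0.004461 + 0.707288) = 0.8437 km
  2: √((-0.0083·111.32)² + (-0.0136·79.34)²) = √(0.853695 + 1.164293) = 1.4206 km
  3: √((-0.0405·111.32)² + (-0.0225·79.34)²) = √(20.326212 + 3.186761) = 4.8490 km
  4: √((-0.0371·111.32)² + (0.0095·79.34)²) = √(17.056669 + 0.568109) = 4.1982 km
  5: √((-0.0113·111.32)² + (0.0268·79.34)²) = √(1.582353 + 4.521203) = 2.4705 km
  → nearest: 1 (0.8437 km)
Q4 at 44.5407°N, 74.6308°W:
  1: √((0.0293·111.32)² + (0.0003·79.34)²) = √(10.638530 + 0.000567) = 3.2618 km
  2: √((0.0216·111.32)² + (-0.0027·79.34)²) = √(5.781678 + 0.045889) = 2.4140 km
  3: √((-0.0106·111.32)² + (-0.0116·79.34)²) = √(1.392381 + 0.847033) = 1.4965 km
  4: √((-0.0072·111.32)² + (0.0204·79.34)²) = √(0.642409 + 2.619659) = 1.8061 km
  5: √((0.0186·111.32)² + (0.0377·79.34)²) = √(4.287186 + 8.946787) = 3.6379 km
  → nearest: 3 (1.4965 km)
Q5 at 44.5706°N, 74.6426°W:
  1: √((-0.0006·111.32)² + (0.0121·79.34)²) = √(0.004461 + 0.921627) = 0.9623 km
  2: √((-0.0083·111.32)² + (0.0091·79.34)²) = √(0.853695 + 0.521275) = 1.1726 km
  3: √((-0.0405·111.32)² + (0.0002·79.34)²) = √(20.326212 + 0.000252) = 4.5085 km
  4: √((-0.0371·111.32)² + (0.0322·79.34)²) = √(17.056669 + 6.526737) = 4.8563 km
  5: √((-0.0113·111.32)² + (0.0495·79.34)²) = √(1.582353 + 15.423921) = 4.1239 km
  → nearest: 1 (0.9623 km)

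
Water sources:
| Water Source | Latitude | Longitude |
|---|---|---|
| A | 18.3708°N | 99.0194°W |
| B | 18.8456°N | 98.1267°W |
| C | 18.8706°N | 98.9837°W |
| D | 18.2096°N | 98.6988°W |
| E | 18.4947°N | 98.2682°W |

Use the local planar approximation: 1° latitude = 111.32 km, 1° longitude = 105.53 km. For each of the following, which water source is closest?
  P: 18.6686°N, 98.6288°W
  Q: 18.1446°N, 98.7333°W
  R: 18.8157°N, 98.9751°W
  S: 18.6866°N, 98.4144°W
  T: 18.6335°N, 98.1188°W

P→E; Q→D; R→C; S→E; T→E

P at 18.6686°N, 98.6288°W:
  A: 52.8969 km
  B: 56.5315 km
  C: 43.6846 km
  D: 51.6271 km
  E: 42.6951 km
  → nearest: E (42.6951 km)
Q at 18.1446°N, 98.7333°W:
  A: 39.3145 km
  B: 100.9325 km
  C: 85.0286 km
  D: 8.1001 km
  E: 62.6733 km
  → nearest: D (8.1001 km)
R at 18.8157°N, 98.9751°W:
  A: 49.7464 km
  B: 89.5935 km
  C: 6.1785 km
  D: 73.5019 km
  E: 82.7160 km
  → nearest: C (6.1785 km)
S at 18.6866°N, 98.4144°W:
  A: 72.8844 km
  B: 35.1436 km
  C: 63.4739 km
  D: 60.9946 km
  E: 26.3512 km
  → nearest: E (26.3512 km)
T at 18.6335°N, 98.1188°W:
  A: 99.4377 km
  B: 23.6257 km
  C: 95.0125 km
  D: 77.2859 km
  E: 22.0752 km
  → nearest: E (22.0752 km)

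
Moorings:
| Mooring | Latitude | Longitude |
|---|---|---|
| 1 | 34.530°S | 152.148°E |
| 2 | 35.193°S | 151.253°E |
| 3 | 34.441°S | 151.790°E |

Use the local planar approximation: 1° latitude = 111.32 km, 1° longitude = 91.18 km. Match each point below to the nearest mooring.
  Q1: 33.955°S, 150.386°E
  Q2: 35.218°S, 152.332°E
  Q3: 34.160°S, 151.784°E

Q1 at 33.955°S, 150.386°E:
  1: 172.941 km
  2: 158.878 km
  3: 138.979 km
  → nearest: 3 (138.979 km)
Q2 at 35.218°S, 152.332°E:
  1: 78.404 km
  2: 98.423 km
  3: 99.618 km
  → nearest: 1 (78.404 km)
Q3 at 34.160°S, 151.784°E:
  1: 52.896 km
  2: 124.771 km
  3: 31.286 km
  → nearest: 3 (31.286 km)

Q1→3; Q2→1; Q3→3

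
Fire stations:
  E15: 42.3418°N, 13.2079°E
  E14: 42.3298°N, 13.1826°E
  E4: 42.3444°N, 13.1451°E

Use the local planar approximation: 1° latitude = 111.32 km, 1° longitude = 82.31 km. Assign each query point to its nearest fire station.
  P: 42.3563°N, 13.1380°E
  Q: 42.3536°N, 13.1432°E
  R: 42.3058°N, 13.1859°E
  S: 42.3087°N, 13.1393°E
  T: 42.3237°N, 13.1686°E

P→E4; Q→E4; R→E14; S→E4; T→E14

P at 42.3563°N, 13.1380°E:
  E15: 5.9756 km
  E14: 4.7094 km
  E4: 1.4479 km
  → nearest: E4 (1.4479 km)
Q at 42.3536°N, 13.1432°E:
  E15: 5.4851 km
  E14: 4.1877 km
  E4: 1.0360 km
  → nearest: E4 (1.0360 km)
R at 42.3058°N, 13.1859°E:
  E15: 4.3976 km
  E14: 2.6855 km
  E4: 5.4536 km
  → nearest: E14 (2.6855 km)
S at 42.3087°N, 13.1393°E:
  E15: 6.7424 km
  E14: 4.2684 km
  E4: 4.0027 km
  → nearest: E4 (4.0027 km)
T at 42.3237°N, 13.1686°E:
  E15: 3.8110 km
  E14: 1.3375 km
  E4: 3.0085 km
  → nearest: E14 (1.3375 km)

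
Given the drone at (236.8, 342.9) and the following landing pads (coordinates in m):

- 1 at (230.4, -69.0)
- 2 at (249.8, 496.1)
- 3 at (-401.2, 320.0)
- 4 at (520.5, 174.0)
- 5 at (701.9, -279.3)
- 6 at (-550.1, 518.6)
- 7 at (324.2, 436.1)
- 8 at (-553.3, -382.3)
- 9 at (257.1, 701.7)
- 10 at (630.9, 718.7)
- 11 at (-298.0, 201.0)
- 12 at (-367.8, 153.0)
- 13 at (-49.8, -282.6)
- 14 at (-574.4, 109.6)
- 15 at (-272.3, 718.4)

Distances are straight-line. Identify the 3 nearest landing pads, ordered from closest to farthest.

Distances from (236.8, 342.9):
1: √((-6.4)² + (-411.9)²) = √(40.960 + 169661.610) = 411.9 m
2: √((13.0)² + (153.2)²) = √(169.000 + 23470.240) = 153.8 m
3: √((-638.0)² + (-22.9)²) = √(407044.000 + 524.410) = 638.4 m
4: √((283.7)² + (-168.9)²) = √(80485.690 + 28527.210) = 330.2 m
5: √((465.1)² + (-622.2)²) = √(216318.010 + 387132.840) = 776.8 m
6: √((-786.9)² + (175.7)²) = √(619211.610 + 30870.490) = 806.3 m
7: √((87.4)² + (93.2)²) = √(7638.760 + 8686.240) = 127.8 m
8: √((-790.1)² + (-725.2)²) = √(624258.010 + 525915.040) = 1072.5 m
9: √((20.3)² + (358.8)²) = √(412.090 + 128737.440) = 359.4 m
10: √((394.1)² + (375.8)²) = √(155314.810 + 141225.640) = 544.6 m
11: √((-534.8)² + (-141.9)²) = √(286011.040 + 20135.610) = 553.3 m
12: √((-604.6)² + (-189.9)²) = √(365541.160 + 36062.010) = 633.7 m
13: √((-286.6)² + (-625.5)²) = √(82139.560 + 391250.250) = 688.0 m
14: √((-811.2)² + (-233.3)²) = √(658045.440 + 54428.890) = 844.1 m
15: √((-509.1)² + (375.5)²) = √(259182.810 + 141000.250) = 632.6 m
Sorted: 7 (127.8 m) < 2 (153.8 m) < 4 (330.2 m) < 9 (359.4 m) < 1 (411.9 m) < …

7, 2, 4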